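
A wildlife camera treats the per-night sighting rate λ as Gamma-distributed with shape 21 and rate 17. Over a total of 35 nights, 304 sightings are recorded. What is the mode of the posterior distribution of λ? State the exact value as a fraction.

Total count 304 over total exposure 35 nights.
Posterior: α' = 21 + 304 = 325, β' = 17 + 35 = 52.
Posterior mode = (α'−1)/β' = 324/52 = 81/13.

81/13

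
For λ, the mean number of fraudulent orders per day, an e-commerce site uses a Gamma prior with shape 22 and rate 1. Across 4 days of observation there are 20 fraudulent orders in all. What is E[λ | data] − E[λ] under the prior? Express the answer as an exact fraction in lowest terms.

-68/5

Total count 20 over total exposure 4 days.
Conjugate update: add total count to the shape and total exposure to the rate, giving Gamma(42, 5).
Posterior mean = 42/5 = 42/5; prior mean = 22/1 = 22. Difference = 42/5 − 22 = -68/5.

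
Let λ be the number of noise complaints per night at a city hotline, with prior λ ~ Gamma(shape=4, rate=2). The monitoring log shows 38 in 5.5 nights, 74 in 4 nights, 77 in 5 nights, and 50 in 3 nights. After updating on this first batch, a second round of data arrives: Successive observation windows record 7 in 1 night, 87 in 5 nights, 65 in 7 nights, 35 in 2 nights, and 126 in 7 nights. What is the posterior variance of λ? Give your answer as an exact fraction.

2252/6889

Total count: 38 + 74 + 77 + 50 = 239.
Total exposure: 5.5 + 4 + 5 + 3 = 17.5 nights.
After the first batch: Gamma(4 + 239, 2 + 17.5) = Gamma(243, 39/2).
Total count: 7 + 87 + 65 + 35 + 126 = 320.
Total exposure: 1 + 5 + 7 + 2 + 7 = 22 nights.
After the second batch: Gamma(243 + 320, 39/2 + 22) = Gamma(563, 83/2).
Posterior variance = α'/β'² = 563/(6889/4) = 2252/6889.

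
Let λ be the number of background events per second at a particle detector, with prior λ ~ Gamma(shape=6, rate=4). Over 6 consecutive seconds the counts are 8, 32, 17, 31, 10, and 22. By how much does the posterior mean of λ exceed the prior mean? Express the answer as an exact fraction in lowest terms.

Total count: 8 + 32 + 17 + 31 + 10 + 22 = 120.
Total exposure: 6 seconds.
The Gamma prior is conjugate for the Poisson rate, so λ | data ~ Gamma(6+120, 4+6) = Gamma(126, 10).
Posterior mean = 126/10 = 63/5; prior mean = 6/4 = 3/2. Difference = 63/5 − 3/2 = 111/10.

111/10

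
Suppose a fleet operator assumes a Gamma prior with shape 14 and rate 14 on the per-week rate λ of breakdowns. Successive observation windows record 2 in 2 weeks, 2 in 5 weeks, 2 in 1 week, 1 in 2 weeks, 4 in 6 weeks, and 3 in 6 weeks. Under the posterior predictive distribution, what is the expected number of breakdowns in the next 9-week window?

Total count: 2 + 2 + 2 + 1 + 4 + 3 = 14.
Total exposure: 2 + 5 + 1 + 2 + 6 + 6 = 22 weeks.
By Gamma–Poisson conjugacy, the posterior is Gamma(α + Σx, β + Σt) = Gamma(14 + 14, 14 + 22) = Gamma(28, 36).
Predictive mean over a 9-week window = T·E[λ|data] = 9·28/36 = 7.

7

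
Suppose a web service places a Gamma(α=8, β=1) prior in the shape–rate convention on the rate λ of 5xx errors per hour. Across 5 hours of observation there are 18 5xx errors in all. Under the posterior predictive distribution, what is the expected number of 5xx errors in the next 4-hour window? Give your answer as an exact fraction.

52/3

Total count 18 over total exposure 5 hours.
Posterior: α' = 8 + 18 = 26, β' = 1 + 5 = 6.
Predictive mean over a 4-hour window = T·E[λ|data] = 4·26/6 = 52/3.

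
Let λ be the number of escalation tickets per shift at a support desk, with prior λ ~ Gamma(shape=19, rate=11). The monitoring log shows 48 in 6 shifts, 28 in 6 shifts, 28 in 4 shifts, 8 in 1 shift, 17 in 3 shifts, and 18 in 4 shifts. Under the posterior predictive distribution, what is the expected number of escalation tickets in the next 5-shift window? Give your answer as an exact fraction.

166/7

Total count: 48 + 28 + 28 + 8 + 17 + 18 = 147.
Total exposure: 6 + 6 + 4 + 1 + 3 + 4 = 24 shifts.
The Gamma prior is conjugate for the Poisson rate, so λ | data ~ Gamma(19+147, 11+24) = Gamma(166, 35).
Predictive mean over a 5-shift window = T·E[λ|data] = 5·166/35 = 166/7.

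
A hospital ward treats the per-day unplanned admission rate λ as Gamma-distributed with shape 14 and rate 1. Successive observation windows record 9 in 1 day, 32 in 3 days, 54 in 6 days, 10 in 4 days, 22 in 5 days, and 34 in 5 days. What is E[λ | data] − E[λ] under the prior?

Total count: 9 + 32 + 54 + 10 + 22 + 34 = 161.
Total exposure: 1 + 3 + 6 + 4 + 5 + 5 = 24 days.
The Gamma prior is conjugate for the Poisson rate, so λ | data ~ Gamma(14+161, 1+24) = Gamma(175, 25).
Posterior mean = 175/25 = 7; prior mean = 14/1 = 14. Difference = 7 − 14 = -7.

-7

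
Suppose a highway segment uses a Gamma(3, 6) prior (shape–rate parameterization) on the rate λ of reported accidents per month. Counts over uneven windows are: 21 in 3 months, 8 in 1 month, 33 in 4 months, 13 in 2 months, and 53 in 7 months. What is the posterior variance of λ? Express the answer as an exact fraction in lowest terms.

131/529

Total count: 21 + 8 + 33 + 13 + 53 = 128.
Total exposure: 3 + 1 + 4 + 2 + 7 = 17 months.
Conjugate update: add total count to the shape and total exposure to the rate, giving Gamma(131, 23).
Posterior variance = α'/β'² = 131/529.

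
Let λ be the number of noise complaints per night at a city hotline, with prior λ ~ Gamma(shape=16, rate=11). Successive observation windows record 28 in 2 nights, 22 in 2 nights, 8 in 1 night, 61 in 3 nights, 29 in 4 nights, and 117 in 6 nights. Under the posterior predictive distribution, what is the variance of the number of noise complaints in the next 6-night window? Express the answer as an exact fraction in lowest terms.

Total count: 28 + 22 + 8 + 61 + 29 + 117 = 265.
Total exposure: 2 + 2 + 1 + 3 + 4 + 6 = 18 nights.
The Gamma prior is conjugate for the Poisson rate, so λ | data ~ Gamma(16+265, 11+18) = Gamma(281, 29).
The posterior predictive for a window of length T is Negative Binomial with variance T·α'·(β'+T)/β'² = 6·281·35/841 = 59010/841.

59010/841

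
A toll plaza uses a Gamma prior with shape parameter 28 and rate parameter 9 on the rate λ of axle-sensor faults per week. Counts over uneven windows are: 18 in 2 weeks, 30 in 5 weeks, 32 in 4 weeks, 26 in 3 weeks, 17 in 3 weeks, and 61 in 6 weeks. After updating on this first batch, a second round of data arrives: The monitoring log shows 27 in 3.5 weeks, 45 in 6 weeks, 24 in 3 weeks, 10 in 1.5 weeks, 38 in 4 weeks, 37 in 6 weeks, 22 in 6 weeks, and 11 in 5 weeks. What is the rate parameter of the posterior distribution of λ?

Total count: 18 + 30 + 32 + 26 + 17 + 61 = 184.
Total exposure: 2 + 5 + 4 + 3 + 3 + 6 = 23 weeks.
After the first batch: Gamma(28 + 184, 9 + 23) = Gamma(212, 32).
Total count: 27 + 45 + 24 + 10 + 38 + 37 + 22 + 11 = 214.
Total exposure: 3.5 + 6 + 3 + 1.5 + 4 + 6 + 6 + 5 = 35 weeks.
After the second batch: Gamma(212 + 214, 32 + 35) = Gamma(426, 67).

67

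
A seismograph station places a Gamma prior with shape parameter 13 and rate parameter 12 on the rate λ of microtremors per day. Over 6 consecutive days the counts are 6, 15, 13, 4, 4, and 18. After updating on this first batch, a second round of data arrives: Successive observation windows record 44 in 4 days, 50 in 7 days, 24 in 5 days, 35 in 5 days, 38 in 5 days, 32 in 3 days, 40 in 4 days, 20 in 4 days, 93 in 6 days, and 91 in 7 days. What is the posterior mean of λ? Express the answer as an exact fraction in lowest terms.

135/17

Total count: 6 + 15 + 13 + 4 + 4 + 18 = 60.
Total exposure: 6 days.
After the first batch: Gamma(13 + 60, 12 + 6) = Gamma(73, 18).
Total count: 44 + 50 + 24 + 35 + 38 + 32 + 40 + 20 + 93 + 91 = 467.
Total exposure: 4 + 7 + 5 + 5 + 5 + 3 + 4 + 4 + 6 + 7 = 50 days.
After the second batch: Gamma(73 + 467, 18 + 50) = Gamma(540, 68).
Posterior mean = α'/β' = 540/68 = 135/17.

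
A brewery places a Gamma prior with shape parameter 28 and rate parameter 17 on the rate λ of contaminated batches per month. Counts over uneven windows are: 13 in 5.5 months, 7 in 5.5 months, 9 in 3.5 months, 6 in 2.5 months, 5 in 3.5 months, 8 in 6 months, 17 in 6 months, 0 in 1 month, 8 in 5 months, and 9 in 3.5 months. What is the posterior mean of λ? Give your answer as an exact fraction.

110/59

Total count: 13 + 7 + 9 + 6 + 5 + 8 + 17 + 0 + 8 + 9 = 82.
Total exposure: 5.5 + 5.5 + 3.5 + 2.5 + 3.5 + 6 + 6 + 1 + 5 + 3.5 = 42 months.
By Gamma–Poisson conjugacy, the posterior is Gamma(α + Σx, β + Σt) = Gamma(28 + 82, 17 + 42) = Gamma(110, 59).
Posterior mean = α'/β' = 110/59.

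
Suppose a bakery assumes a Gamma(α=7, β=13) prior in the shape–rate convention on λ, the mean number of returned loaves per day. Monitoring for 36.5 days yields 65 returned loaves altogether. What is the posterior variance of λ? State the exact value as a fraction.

Total count 65 over total exposure 36.5 days.
By Gamma–Poisson conjugacy, the posterior is Gamma(α + Σx, β + Σt) = Gamma(7 + 65, 13 + 36.5) = Gamma(72, 99/2).
Posterior variance = α'/β'² = 72/(9801/4) = 32/1089.

32/1089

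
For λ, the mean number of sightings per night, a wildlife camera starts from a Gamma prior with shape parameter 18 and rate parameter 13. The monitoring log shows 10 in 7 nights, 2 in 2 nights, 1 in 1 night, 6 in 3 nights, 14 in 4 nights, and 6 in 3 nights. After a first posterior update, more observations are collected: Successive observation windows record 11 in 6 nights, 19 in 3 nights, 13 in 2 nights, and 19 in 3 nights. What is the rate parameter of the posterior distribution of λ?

47

Total count: 10 + 2 + 1 + 6 + 14 + 6 = 39.
Total exposure: 7 + 2 + 1 + 3 + 4 + 3 = 20 nights.
After the first batch: Gamma(18 + 39, 13 + 20) = Gamma(57, 33).
Total count: 11 + 19 + 13 + 19 = 62.
Total exposure: 6 + 3 + 2 + 3 = 14 nights.
After the second batch: Gamma(57 + 62, 33 + 14) = Gamma(119, 47).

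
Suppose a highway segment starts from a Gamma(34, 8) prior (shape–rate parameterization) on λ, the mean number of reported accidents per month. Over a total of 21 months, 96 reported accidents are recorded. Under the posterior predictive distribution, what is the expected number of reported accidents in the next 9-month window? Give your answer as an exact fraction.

Total count 96 over total exposure 21 months.
The Gamma prior is conjugate for the Poisson rate, so λ | data ~ Gamma(34+96, 8+21) = Gamma(130, 29).
Predictive mean over a 9-month window = T·E[λ|data] = 9·130/29 = 1170/29.

1170/29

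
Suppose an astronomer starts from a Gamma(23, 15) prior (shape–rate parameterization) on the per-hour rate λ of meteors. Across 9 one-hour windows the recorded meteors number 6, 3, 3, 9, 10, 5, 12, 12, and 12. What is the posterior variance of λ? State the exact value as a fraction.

95/576

Total count: 6 + 3 + 3 + 9 + 10 + 5 + 12 + 12 + 12 = 72.
Total exposure: 9 hours.
By Gamma–Poisson conjugacy, the posterior is Gamma(α + Σx, β + Σt) = Gamma(23 + 72, 15 + 9) = Gamma(95, 24).
Posterior variance = α'/β'² = 95/576.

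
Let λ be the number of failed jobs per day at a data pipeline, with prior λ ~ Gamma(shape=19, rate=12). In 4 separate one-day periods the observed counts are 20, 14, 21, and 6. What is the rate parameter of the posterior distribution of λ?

Total count: 20 + 14 + 21 + 6 = 61.
Total exposure: 4 days.
By Gamma–Poisson conjugacy, the posterior is Gamma(α + Σx, β + Σt) = Gamma(19 + 61, 12 + 4) = Gamma(80, 16).

16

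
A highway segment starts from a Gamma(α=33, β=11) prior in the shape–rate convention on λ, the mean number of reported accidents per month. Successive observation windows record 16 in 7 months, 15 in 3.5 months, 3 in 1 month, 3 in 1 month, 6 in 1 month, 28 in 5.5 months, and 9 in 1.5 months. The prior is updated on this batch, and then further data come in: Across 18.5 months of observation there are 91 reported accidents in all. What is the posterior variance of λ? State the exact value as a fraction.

Total count: 16 + 15 + 3 + 3 + 6 + 28 + 9 = 80.
Total exposure: 7 + 3.5 + 1 + 1 + 1 + 5.5 + 1.5 = 20.5 months.
After the first batch: Gamma(33 + 80, 11 + 20.5) = Gamma(113, 63/2).
Total count 91 over total exposure 18.5 months.
After the second batch: Gamma(113 + 91, 63/2 + 18.5) = Gamma(204, 50).
Posterior variance = α'/β'² = 204/2500 = 51/625.

51/625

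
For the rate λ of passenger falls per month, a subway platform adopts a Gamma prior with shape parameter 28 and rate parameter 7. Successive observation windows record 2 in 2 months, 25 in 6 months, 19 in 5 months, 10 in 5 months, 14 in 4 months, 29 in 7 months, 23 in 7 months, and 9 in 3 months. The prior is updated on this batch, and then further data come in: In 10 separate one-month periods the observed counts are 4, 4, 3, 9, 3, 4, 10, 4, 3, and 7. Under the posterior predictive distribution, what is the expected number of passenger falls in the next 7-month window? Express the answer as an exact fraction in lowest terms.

105/4

Total count: 2 + 25 + 19 + 10 + 14 + 29 + 23 + 9 = 131.
Total exposure: 2 + 6 + 5 + 5 + 4 + 7 + 7 + 3 = 39 months.
After the first batch: Gamma(28 + 131, 7 + 39) = Gamma(159, 46).
Total count: 4 + 4 + 3 + 9 + 3 + 4 + 10 + 4 + 3 + 7 = 51.
Total exposure: 10 months.
After the second batch: Gamma(159 + 51, 46 + 10) = Gamma(210, 56).
Predictive mean over a 7-month window = T·E[λ|data] = 7·210/56 = 105/4.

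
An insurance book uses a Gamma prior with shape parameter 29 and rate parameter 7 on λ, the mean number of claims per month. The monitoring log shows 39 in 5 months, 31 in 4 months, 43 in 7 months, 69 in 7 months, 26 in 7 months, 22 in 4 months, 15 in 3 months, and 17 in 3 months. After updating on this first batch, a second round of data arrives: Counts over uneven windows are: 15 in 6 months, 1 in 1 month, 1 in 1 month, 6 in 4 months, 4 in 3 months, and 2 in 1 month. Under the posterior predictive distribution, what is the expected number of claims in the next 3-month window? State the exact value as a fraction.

Total count: 39 + 31 + 43 + 69 + 26 + 22 + 15 + 17 = 262.
Total exposure: 5 + 4 + 7 + 7 + 7 + 4 + 3 + 3 = 40 months.
After the first batch: Gamma(29 + 262, 7 + 40) = Gamma(291, 47).
Total count: 15 + 1 + 1 + 6 + 4 + 2 = 29.
Total exposure: 6 + 1 + 1 + 4 + 3 + 1 = 16 months.
After the second batch: Gamma(291 + 29, 47 + 16) = Gamma(320, 63).
Predictive mean over a 3-month window = T·E[λ|data] = 3·320/63 = 320/21.

320/21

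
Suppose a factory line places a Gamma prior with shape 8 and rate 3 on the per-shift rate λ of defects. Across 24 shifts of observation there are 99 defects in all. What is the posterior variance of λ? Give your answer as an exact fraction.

Total count 99 over total exposure 24 shifts.
By Gamma–Poisson conjugacy, the posterior is Gamma(α + Σx, β + Σt) = Gamma(8 + 99, 3 + 24) = Gamma(107, 27).
Posterior variance = α'/β'² = 107/729.

107/729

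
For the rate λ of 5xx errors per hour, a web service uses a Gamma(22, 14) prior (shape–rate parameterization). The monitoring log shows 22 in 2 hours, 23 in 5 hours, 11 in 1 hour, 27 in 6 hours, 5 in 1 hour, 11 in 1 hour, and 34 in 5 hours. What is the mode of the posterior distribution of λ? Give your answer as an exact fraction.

Total count: 22 + 23 + 11 + 27 + 5 + 11 + 34 = 133.
Total exposure: 2 + 5 + 1 + 6 + 1 + 1 + 5 = 21 hours.
By Gamma–Poisson conjugacy, the posterior is Gamma(α + Σx, β + Σt) = Gamma(22 + 133, 14 + 21) = Gamma(155, 35).
Posterior mode = (α'−1)/β' = 154/35 = 22/5.

22/5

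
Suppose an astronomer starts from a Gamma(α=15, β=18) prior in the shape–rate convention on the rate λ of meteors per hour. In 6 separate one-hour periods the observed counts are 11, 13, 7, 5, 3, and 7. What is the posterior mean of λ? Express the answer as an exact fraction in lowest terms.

Total count: 11 + 13 + 7 + 5 + 3 + 7 = 46.
Total exposure: 6 hours.
Gamma(α, β) with Poisson data over total exposure Σt gives posterior Gamma(α+Σx, β+Σt) = Gamma(61, 24).
Posterior mean = α'/β' = 61/24.

61/24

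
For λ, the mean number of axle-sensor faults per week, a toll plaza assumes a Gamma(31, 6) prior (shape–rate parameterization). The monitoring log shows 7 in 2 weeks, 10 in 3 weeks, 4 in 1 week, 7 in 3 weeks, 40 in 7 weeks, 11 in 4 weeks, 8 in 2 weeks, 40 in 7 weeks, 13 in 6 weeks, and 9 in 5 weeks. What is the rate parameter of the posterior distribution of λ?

Total count: 7 + 10 + 4 + 7 + 40 + 11 + 8 + 40 + 13 + 9 = 149.
Total exposure: 2 + 3 + 1 + 3 + 7 + 4 + 2 + 7 + 6 + 5 = 40 weeks.
Gamma(α, β) with Poisson data over total exposure Σt gives posterior Gamma(α+Σx, β+Σt) = Gamma(180, 46).

46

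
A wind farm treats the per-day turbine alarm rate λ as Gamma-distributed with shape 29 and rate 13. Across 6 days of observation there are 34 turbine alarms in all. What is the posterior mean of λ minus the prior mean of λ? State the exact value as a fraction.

268/247

Total count 34 over total exposure 6 days.
Conjugate update: add total count to the shape and total exposure to the rate, giving Gamma(63, 19).
Posterior mean = 63/19 = 63/19; prior mean = 29/13 = 29/13. Difference = 63/19 − 29/13 = 268/247.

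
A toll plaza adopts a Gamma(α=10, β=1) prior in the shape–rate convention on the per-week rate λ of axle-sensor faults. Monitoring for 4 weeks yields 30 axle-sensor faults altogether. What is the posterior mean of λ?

Total count 30 over total exposure 4 weeks.
By Gamma–Poisson conjugacy, the posterior is Gamma(α + Σx, β + Σt) = Gamma(10 + 30, 1 + 4) = Gamma(40, 5).
Posterior mean = α'/β' = 40/5 = 8.

8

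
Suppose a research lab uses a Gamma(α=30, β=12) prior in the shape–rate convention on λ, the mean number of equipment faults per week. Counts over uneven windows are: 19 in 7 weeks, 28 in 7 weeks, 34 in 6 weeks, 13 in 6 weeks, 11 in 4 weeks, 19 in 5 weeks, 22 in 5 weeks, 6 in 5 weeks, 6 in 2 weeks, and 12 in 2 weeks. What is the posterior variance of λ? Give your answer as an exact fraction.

Total count: 19 + 28 + 34 + 13 + 11 + 19 + 22 + 6 + 6 + 12 = 170.
Total exposure: 7 + 7 + 6 + 6 + 4 + 5 + 5 + 5 + 2 + 2 = 49 weeks.
The Gamma prior is conjugate for the Poisson rate, so λ | data ~ Gamma(30+170, 12+49) = Gamma(200, 61).
Posterior variance = α'/β'² = 200/3721.

200/3721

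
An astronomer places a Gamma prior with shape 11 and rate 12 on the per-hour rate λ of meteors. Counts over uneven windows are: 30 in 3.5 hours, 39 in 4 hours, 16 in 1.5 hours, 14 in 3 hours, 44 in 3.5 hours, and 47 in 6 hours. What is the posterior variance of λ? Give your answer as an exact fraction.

12/67

Total count: 30 + 39 + 16 + 14 + 44 + 47 = 190.
Total exposure: 3.5 + 4 + 1.5 + 3 + 3.5 + 6 = 21.5 hours.
Conjugate update: add total count to the shape and total exposure to the rate, giving Gamma(201, 67/2).
Posterior variance = α'/β'² = 201/(4489/4) = 12/67.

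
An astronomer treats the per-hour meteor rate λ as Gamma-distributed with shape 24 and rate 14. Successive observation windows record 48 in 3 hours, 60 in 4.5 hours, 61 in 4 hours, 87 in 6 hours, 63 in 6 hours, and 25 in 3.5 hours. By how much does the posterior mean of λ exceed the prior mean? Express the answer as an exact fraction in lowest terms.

Total count: 48 + 60 + 61 + 87 + 63 + 25 = 344.
Total exposure: 3 + 4.5 + 4 + 6 + 6 + 3.5 = 27 hours.
Gamma(α, β) with Poisson data over total exposure Σt gives posterior Gamma(α+Σx, β+Σt) = Gamma(368, 41).
Posterior mean = 368/41 = 368/41; prior mean = 24/14 = 12/7. Difference = 368/41 − 12/7 = 2084/287.

2084/287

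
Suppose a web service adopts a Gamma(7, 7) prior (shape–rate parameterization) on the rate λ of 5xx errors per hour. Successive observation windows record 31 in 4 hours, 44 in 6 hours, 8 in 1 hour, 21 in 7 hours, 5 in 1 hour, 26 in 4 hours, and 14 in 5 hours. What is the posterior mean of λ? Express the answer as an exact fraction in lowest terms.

Total count: 31 + 44 + 8 + 21 + 5 + 26 + 14 = 149.
Total exposure: 4 + 6 + 1 + 7 + 1 + 4 + 5 = 28 hours.
Gamma(α, β) with Poisson data over total exposure Σt gives posterior Gamma(α+Σx, β+Σt) = Gamma(156, 35).
Posterior mean = α'/β' = 156/35.

156/35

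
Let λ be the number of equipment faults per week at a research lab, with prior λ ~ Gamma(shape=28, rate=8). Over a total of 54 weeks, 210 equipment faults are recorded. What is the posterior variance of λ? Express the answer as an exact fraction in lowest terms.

119/1922

Total count 210 over total exposure 54 weeks.
By Gamma–Poisson conjugacy, the posterior is Gamma(α + Σx, β + Σt) = Gamma(28 + 210, 8 + 54) = Gamma(238, 62).
Posterior variance = α'/β'² = 238/3844 = 119/1922.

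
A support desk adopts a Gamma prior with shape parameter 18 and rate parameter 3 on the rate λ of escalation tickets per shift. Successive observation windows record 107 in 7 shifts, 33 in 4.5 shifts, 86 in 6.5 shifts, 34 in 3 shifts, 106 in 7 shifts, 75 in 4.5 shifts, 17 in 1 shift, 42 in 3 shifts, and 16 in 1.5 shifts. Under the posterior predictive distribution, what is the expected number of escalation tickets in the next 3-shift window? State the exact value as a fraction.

Total count: 107 + 33 + 86 + 34 + 106 + 75 + 17 + 42 + 16 = 516.
Total exposure: 7 + 4.5 + 6.5 + 3 + 7 + 4.5 + 1 + 3 + 1.5 = 38 shifts.
By Gamma–Poisson conjugacy, the posterior is Gamma(α + Σx, β + Σt) = Gamma(18 + 516, 3 + 38) = Gamma(534, 41).
Predictive mean over a 3-shift window = T·E[λ|data] = 3·534/41 = 1602/41.

1602/41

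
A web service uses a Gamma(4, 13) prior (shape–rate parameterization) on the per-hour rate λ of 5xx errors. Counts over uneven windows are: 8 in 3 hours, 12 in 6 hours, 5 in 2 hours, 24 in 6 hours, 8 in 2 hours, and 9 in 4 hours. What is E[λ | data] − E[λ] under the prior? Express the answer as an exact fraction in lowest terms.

383/234

Total count: 8 + 12 + 5 + 24 + 8 + 9 = 66.
Total exposure: 3 + 6 + 2 + 6 + 2 + 4 = 23 hours.
Posterior: α' = 4 + 66 = 70, β' = 13 + 23 = 36.
Posterior mean = 70/36 = 35/18; prior mean = 4/13 = 4/13. Difference = 35/18 − 4/13 = 383/234.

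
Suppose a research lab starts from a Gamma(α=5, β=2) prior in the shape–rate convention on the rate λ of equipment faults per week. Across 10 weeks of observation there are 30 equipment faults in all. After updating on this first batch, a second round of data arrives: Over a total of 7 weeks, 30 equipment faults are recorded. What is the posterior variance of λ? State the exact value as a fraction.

65/361

Total count 30 over total exposure 10 weeks.
After the first batch: Gamma(5 + 30, 2 + 10) = Gamma(35, 12).
Total count 30 over total exposure 7 weeks.
After the second batch: Gamma(35 + 30, 12 + 7) = Gamma(65, 19).
Posterior variance = α'/β'² = 65/361.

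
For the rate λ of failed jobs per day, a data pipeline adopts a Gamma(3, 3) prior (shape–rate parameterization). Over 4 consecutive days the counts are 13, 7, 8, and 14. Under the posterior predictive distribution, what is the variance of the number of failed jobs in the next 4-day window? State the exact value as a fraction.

1980/49

Total count: 13 + 7 + 8 + 14 = 42.
Total exposure: 4 days.
The Gamma prior is conjugate for the Poisson rate, so λ | data ~ Gamma(3+42, 3+4) = Gamma(45, 7).
The posterior predictive for a window of length T is Negative Binomial with variance T·α'·(β'+T)/β'² = 4·45·11/49 = 1980/49.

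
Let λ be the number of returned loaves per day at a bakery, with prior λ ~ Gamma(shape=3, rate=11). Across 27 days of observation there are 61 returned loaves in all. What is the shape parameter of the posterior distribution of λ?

Total count 61 over total exposure 27 days.
Gamma(α, β) with Poisson data over total exposure Σt gives posterior Gamma(α+Σx, β+Σt) = Gamma(64, 38).

64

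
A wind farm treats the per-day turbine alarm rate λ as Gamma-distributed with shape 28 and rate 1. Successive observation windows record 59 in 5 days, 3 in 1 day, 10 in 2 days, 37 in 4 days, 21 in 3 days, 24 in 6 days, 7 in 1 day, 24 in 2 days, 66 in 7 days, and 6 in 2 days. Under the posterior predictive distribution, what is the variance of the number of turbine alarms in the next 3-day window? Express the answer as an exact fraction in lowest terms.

31635/1156

Total count: 59 + 3 + 10 + 37 + 21 + 24 + 7 + 24 + 66 + 6 = 257.
Total exposure: 5 + 1 + 2 + 4 + 3 + 6 + 1 + 2 + 7 + 2 = 33 days.
Gamma(α, β) with Poisson data over total exposure Σt gives posterior Gamma(α+Σx, β+Σt) = Gamma(285, 34).
The posterior predictive for a window of length T is Negative Binomial with variance T·α'·(β'+T)/β'² = 3·285·37/1156 = 31635/1156.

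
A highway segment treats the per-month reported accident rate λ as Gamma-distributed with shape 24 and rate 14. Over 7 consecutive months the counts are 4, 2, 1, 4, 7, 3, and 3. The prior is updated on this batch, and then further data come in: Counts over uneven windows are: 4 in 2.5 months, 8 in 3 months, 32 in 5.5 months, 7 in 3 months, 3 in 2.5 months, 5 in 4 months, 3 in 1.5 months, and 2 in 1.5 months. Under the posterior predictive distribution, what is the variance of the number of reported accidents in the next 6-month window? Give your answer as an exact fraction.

135744/7921

Total count: 4 + 2 + 1 + 4 + 7 + 3 + 3 = 24.
Total exposure: 7 months.
After the first batch: Gamma(24 + 24, 14 + 7) = Gamma(48, 21).
Total count: 4 + 8 + 32 + 7 + 3 + 5 + 3 + 2 = 64.
Total exposure: 2.5 + 3 + 5.5 + 3 + 2.5 + 4 + 1.5 + 1.5 = 23.5 months.
After the second batch: Gamma(48 + 64, 21 + 23.5) = Gamma(112, 89/2).
The posterior predictive for a window of length T is Negative Binomial with variance T·α'·(β'+T)/β'² = 6·112·(101/2)/(7921/4) = 135744/7921.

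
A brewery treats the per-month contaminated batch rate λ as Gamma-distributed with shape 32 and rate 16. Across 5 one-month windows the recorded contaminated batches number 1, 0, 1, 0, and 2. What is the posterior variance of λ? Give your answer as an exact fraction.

Total count: 1 + 0 + 1 + 0 + 2 = 4.
Total exposure: 5 months.
The Gamma prior is conjugate for the Poisson rate, so λ | data ~ Gamma(32+4, 16+5) = Gamma(36, 21).
Posterior variance = α'/β'² = 36/441 = 4/49.

4/49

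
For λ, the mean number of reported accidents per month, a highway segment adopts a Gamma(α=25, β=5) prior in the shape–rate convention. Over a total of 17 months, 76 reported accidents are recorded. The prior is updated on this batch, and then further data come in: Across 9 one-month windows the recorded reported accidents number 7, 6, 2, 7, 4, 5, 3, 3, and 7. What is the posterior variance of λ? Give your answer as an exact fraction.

Total count 76 over total exposure 17 months.
After the first batch: Gamma(25 + 76, 5 + 17) = Gamma(101, 22).
Total count: 7 + 6 + 2 + 7 + 4 + 5 + 3 + 3 + 7 = 44.
Total exposure: 9 months.
After the second batch: Gamma(101 + 44, 22 + 9) = Gamma(145, 31).
Posterior variance = α'/β'² = 145/961.

145/961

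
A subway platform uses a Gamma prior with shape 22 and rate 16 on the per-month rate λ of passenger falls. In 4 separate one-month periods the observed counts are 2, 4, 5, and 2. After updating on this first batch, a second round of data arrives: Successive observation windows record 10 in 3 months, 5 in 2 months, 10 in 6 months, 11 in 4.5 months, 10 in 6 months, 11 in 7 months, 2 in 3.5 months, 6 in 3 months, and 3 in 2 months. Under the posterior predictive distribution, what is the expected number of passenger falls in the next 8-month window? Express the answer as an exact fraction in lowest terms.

824/57

Total count: 2 + 4 + 5 + 2 = 13.
Total exposure: 4 months.
After the first batch: Gamma(22 + 13, 16 + 4) = Gamma(35, 20).
Total count: 10 + 5 + 10 + 11 + 10 + 11 + 2 + 6 + 3 = 68.
Total exposure: 3 + 2 + 6 + 4.5 + 6 + 7 + 3.5 + 3 + 2 = 37 months.
After the second batch: Gamma(35 + 68, 20 + 37) = Gamma(103, 57).
Predictive mean over an 8-month window = T·E[λ|data] = 8·103/57 = 824/57.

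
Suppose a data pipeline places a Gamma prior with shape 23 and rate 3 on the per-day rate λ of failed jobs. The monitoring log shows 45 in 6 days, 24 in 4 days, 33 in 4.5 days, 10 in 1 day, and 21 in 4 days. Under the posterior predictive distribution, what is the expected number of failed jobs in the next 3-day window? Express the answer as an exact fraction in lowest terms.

Total count: 45 + 24 + 33 + 10 + 21 = 133.
Total exposure: 6 + 4 + 4.5 + 1 + 4 = 19.5 days.
Gamma(α, β) with Poisson data over total exposure Σt gives posterior Gamma(α+Σx, β+Σt) = Gamma(156, 45/2).
Predictive mean over a 3-day window = T·E[λ|data] = 3·156/(45/2) = 104/5.

104/5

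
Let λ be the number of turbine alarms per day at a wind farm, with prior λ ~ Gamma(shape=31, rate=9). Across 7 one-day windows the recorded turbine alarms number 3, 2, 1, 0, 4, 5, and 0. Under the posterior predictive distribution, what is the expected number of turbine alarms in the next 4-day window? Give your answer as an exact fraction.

Total count: 3 + 2 + 1 + 0 + 4 + 5 + 0 = 15.
Total exposure: 7 days.
By Gamma–Poisson conjugacy, the posterior is Gamma(α + Σx, β + Σt) = Gamma(31 + 15, 9 + 7) = Gamma(46, 16).
Predictive mean over a 4-day window = T·E[λ|data] = 4·46/16 = 23/2.

23/2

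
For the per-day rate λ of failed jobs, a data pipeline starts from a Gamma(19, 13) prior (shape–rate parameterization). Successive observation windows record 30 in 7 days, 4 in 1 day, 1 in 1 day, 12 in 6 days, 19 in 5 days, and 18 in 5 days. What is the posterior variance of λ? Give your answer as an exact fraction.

103/1444

Total count: 30 + 4 + 1 + 12 + 19 + 18 = 84.
Total exposure: 7 + 1 + 1 + 6 + 5 + 5 = 25 days.
Conjugate update: add total count to the shape and total exposure to the rate, giving Gamma(103, 38).
Posterior variance = α'/β'² = 103/1444.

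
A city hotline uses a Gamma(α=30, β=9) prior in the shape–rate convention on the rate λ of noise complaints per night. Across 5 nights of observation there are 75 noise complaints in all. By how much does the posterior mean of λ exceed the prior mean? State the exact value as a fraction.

Total count 75 over total exposure 5 nights.
Conjugate update: add total count to the shape and total exposure to the rate, giving Gamma(105, 14).
Posterior mean = 105/14 = 15/2; prior mean = 30/9 = 10/3. Difference = 15/2 − 10/3 = 25/6.

25/6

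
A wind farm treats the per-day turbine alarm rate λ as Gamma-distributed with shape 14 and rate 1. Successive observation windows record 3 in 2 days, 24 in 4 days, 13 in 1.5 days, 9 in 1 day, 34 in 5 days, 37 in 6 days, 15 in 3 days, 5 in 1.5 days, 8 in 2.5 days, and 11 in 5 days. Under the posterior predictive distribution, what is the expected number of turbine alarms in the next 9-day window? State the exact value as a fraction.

3114/65

Total count: 3 + 24 + 13 + 9 + 34 + 37 + 15 + 5 + 8 + 11 = 159.
Total exposure: 2 + 4 + 1.5 + 1 + 5 + 6 + 3 + 1.5 + 2.5 + 5 = 31.5 days.
Gamma(α, β) with Poisson data over total exposure Σt gives posterior Gamma(α+Σx, β+Σt) = Gamma(173, 65/2).
Predictive mean over a 9-day window = T·E[λ|data] = 9·173/(65/2) = 3114/65.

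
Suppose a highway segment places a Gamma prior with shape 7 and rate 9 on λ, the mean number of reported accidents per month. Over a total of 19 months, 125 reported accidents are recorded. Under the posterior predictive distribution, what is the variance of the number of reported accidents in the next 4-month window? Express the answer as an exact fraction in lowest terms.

Total count 125 over total exposure 19 months.
By Gamma–Poisson conjugacy, the posterior is Gamma(α + Σx, β + Σt) = Gamma(7 + 125, 9 + 19) = Gamma(132, 28).
The posterior predictive for a window of length T is Negative Binomial with variance T·α'·(β'+T)/β'² = 4·132·32/784 = 1056/49.

1056/49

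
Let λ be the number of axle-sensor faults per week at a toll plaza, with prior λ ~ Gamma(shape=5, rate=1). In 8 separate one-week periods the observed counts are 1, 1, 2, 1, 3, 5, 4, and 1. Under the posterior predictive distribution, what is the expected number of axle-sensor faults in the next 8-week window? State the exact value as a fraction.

Total count: 1 + 1 + 2 + 1 + 3 + 5 + 4 + 1 = 18.
Total exposure: 8 weeks.
The Gamma prior is conjugate for the Poisson rate, so λ | data ~ Gamma(5+18, 1+8) = Gamma(23, 9).
Predictive mean over an 8-week window = T·E[λ|data] = 8·23/9 = 184/9.

184/9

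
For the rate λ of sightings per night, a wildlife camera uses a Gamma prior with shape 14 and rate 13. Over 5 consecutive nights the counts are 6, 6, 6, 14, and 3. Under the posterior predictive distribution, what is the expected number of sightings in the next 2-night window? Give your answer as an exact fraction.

49/9

Total count: 6 + 6 + 6 + 14 + 3 = 35.
Total exposure: 5 nights.
By Gamma–Poisson conjugacy, the posterior is Gamma(α + Σx, β + Σt) = Gamma(14 + 35, 13 + 5) = Gamma(49, 18).
Predictive mean over a 2-night window = T·E[λ|data] = 2·49/18 = 49/9.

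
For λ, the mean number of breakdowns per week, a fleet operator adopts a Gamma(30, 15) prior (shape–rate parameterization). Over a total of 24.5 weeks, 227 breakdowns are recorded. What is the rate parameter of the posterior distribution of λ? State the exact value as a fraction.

79/2

Total count 227 over total exposure 24.5 weeks.
Gamma(α, β) with Poisson data over total exposure Σt gives posterior Gamma(α+Σx, β+Σt) = Gamma(257, 79/2).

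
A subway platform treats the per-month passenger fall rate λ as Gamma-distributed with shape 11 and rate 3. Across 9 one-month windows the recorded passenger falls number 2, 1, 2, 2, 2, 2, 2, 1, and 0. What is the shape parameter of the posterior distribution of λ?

Total count: 2 + 1 + 2 + 2 + 2 + 2 + 2 + 1 + 0 = 14.
Total exposure: 9 months.
The Gamma prior is conjugate for the Poisson rate, so λ | data ~ Gamma(11+14, 3+9) = Gamma(25, 12).

25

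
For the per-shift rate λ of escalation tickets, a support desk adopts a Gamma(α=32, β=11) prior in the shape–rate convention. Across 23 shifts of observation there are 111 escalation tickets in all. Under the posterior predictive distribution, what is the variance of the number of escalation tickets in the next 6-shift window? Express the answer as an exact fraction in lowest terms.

8580/289

Total count 111 over total exposure 23 shifts.
The Gamma prior is conjugate for the Poisson rate, so λ | data ~ Gamma(32+111, 11+23) = Gamma(143, 34).
The posterior predictive for a window of length T is Negative Binomial with variance T·α'·(β'+T)/β'² = 6·143·40/1156 = 8580/289.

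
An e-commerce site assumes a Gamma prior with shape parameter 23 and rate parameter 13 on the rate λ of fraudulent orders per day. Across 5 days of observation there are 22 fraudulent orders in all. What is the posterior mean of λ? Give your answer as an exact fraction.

5/2

Total count 22 over total exposure 5 days.
Posterior: α' = 23 + 22 = 45, β' = 13 + 5 = 18.
Posterior mean = α'/β' = 45/18 = 5/2.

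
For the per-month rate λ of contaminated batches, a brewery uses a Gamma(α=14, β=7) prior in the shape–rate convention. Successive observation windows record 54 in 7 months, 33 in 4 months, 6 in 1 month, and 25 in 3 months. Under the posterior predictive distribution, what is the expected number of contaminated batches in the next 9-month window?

Total count: 54 + 33 + 6 + 25 = 118.
Total exposure: 7 + 4 + 1 + 3 = 15 months.
Gamma(α, β) with Poisson data over total exposure Σt gives posterior Gamma(α+Σx, β+Σt) = Gamma(132, 22).
Predictive mean over a 9-month window = T·E[λ|data] = 9·132/22 = 54.

54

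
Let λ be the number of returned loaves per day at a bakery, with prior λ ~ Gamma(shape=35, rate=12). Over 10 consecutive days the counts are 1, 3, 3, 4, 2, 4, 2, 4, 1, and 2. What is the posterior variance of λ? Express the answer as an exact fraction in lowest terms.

61/484

Total count: 1 + 3 + 3 + 4 + 2 + 4 + 2 + 4 + 1 + 2 = 26.
Total exposure: 10 days.
Posterior: α' = 35 + 26 = 61, β' = 12 + 10 = 22.
Posterior variance = α'/β'² = 61/484.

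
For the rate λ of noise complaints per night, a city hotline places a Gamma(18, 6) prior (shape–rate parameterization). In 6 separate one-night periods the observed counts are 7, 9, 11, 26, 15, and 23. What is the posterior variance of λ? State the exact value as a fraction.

Total count: 7 + 9 + 11 + 26 + 15 + 23 = 91.
Total exposure: 6 nights.
Conjugate update: add total count to the shape and total exposure to the rate, giving Gamma(109, 12).
Posterior variance = α'/β'² = 109/144.

109/144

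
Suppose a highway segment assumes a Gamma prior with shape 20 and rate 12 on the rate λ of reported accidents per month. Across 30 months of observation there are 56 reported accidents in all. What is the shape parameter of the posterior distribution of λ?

76

Total count 56 over total exposure 30 months.
Conjugate update: add total count to the shape and total exposure to the rate, giving Gamma(76, 42).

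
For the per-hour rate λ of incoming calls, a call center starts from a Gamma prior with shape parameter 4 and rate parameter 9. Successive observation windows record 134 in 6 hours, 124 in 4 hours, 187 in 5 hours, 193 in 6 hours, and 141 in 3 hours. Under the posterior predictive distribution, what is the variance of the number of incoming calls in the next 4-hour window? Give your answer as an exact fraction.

12876/121

Total count: 134 + 124 + 187 + 193 + 141 = 779.
Total exposure: 6 + 4 + 5 + 6 + 3 = 24 hours.
The Gamma prior is conjugate for the Poisson rate, so λ | data ~ Gamma(4+779, 9+24) = Gamma(783, 33).
The posterior predictive for a window of length T is Negative Binomial with variance T·α'·(β'+T)/β'² = 4·783·37/1089 = 12876/121.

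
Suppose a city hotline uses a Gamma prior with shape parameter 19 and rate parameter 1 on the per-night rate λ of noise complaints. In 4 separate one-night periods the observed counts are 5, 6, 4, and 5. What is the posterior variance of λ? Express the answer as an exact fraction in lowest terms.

39/25

Total count: 5 + 6 + 4 + 5 = 20.
Total exposure: 4 nights.
Conjugate update: add total count to the shape and total exposure to the rate, giving Gamma(39, 5).
Posterior variance = α'/β'² = 39/25.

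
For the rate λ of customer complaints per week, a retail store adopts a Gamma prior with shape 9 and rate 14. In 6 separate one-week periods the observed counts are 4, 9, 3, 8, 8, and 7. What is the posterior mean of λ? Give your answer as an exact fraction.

12/5

Total count: 4 + 9 + 3 + 8 + 8 + 7 = 39.
Total exposure: 6 weeks.
Posterior: α' = 9 + 39 = 48, β' = 14 + 6 = 20.
Posterior mean = α'/β' = 48/20 = 12/5.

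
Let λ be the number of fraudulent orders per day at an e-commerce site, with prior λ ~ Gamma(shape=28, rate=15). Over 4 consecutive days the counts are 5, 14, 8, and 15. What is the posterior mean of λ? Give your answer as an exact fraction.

Total count: 5 + 14 + 8 + 15 = 42.
Total exposure: 4 days.
Posterior: α' = 28 + 42 = 70, β' = 15 + 4 = 19.
Posterior mean = α'/β' = 70/19.

70/19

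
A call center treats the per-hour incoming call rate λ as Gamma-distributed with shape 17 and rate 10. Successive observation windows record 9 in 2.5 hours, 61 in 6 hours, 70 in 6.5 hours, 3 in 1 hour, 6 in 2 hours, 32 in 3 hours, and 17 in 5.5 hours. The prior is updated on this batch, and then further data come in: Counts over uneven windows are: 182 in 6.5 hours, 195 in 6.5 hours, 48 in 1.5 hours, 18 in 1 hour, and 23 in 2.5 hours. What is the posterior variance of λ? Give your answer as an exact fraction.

2724/11881

Total count: 9 + 61 + 70 + 3 + 6 + 32 + 17 = 198.
Total exposure: 2.5 + 6 + 6.5 + 1 + 2 + 3 + 5.5 = 26.5 hours.
After the first batch: Gamma(17 + 198, 10 + 26.5) = Gamma(215, 73/2).
Total count: 182 + 195 + 48 + 18 + 23 = 466.
Total exposure: 6.5 + 6.5 + 1.5 + 1 + 2.5 = 18 hours.
After the second batch: Gamma(215 + 466, 73/2 + 18) = Gamma(681, 109/2).
Posterior variance = α'/β'² = 681/(11881/4) = 2724/11881.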